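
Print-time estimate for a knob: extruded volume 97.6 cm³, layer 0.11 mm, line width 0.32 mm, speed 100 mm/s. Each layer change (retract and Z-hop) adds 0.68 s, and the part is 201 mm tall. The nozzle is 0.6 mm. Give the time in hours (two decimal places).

Extrusion cross-section = 0.11 × 0.32, so 0.0352 mm².
Toolpath length = 97.6 cm³ / 0.0352 mm² = 97600 / 0.0352 = 2772727.3 mm.
Extrusion time = 2772727.3 / 100 = 27727.3 s.
Number of layers: 201 / 0.11 → 1828 (rounded up).
Z-hop total = 1828 × 0.68, so 1243.04 s.
Altogether 27727.3 + 1243.04 = 28970.34 s, i.e. 8.05 hours.

8.05 hours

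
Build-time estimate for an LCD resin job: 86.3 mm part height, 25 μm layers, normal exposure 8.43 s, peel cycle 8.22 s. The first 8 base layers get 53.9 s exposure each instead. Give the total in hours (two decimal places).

Layers = ⌈86.3/0.025⌉ = 3452.
Base layers = 8 × (53.9 + 8.22) = 496.96 s.
Remaining layers = 3444 × (8.43 + 8.22) = 57342.6 s.
Total = 496.96 + 57342.6 = 57839.56 s = 16.07 hours.

16.07 hours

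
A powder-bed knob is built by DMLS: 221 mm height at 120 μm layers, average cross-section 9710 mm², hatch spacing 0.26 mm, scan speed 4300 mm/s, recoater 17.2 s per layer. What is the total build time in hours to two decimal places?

13.24 hours

Number of layers: 221 / 0.12 → 1842 (rounded up).
Hatch length per layer = 9710 / 0.26 = 37346.2 mm.
Scan time per layer = 37346.2 / 4300, so 8.6852 s.
Time per layer = 8.6852 + 17.2 = 25.8852 s.
1842 layers × 25.8852 s/layer = 47680.5384 s, i.e. 13.24 hours.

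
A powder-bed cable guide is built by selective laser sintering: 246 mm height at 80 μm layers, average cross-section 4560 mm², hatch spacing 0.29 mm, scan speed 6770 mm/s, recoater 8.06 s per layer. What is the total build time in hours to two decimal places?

Layers = ⌈246/0.08⌉ = 3075.
Scan path per layer: 4560 / 0.29 → 15724.1 mm.
Per-layer scan time: 15724.1 / 6770 → 2.3226 s.
Per-layer time = 2.3226 + 8.06, so 10.3826 s.
3075 layers × 10.3826 s/layer = 31926.495 s, i.e. 8.87 hours.

8.87 hours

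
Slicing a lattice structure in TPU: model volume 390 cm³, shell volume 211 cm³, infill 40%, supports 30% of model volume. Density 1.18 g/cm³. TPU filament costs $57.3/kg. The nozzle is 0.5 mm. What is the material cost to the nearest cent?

$27.02

Infill region = 390 − 211 = 179 cm³.
Deposited infill = 0.40 × 179, so 71.6 cm³.
Support = 0.30 × 390, so 117 cm³.
Total extruded = 211 + 71.6 + 117 = 399.6 cm³.
Mass = 399.6 × 1.18 = 471.528 g.
At $57.3/kg: 471.528/1000 × 57.3 = $27.02.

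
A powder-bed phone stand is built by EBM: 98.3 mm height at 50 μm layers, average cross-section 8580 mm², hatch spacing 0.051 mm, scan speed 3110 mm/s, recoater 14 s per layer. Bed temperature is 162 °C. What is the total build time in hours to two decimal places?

37.19 hours

Layers = ⌈98.3/0.05⌉ = 1966.
Per-layer scan distance = 8580 / 0.051 = 168235.3 mm.
Per-layer scan time = 168235.3 / 3110 = 54.095 s.
Per-layer time: 54.095 + 14 → 68.095 s.
Build time = 1966 × 68.095 = 133874.77 s = 37.19 hours.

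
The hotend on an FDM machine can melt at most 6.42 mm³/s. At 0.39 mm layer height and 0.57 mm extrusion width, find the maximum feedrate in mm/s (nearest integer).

A: 0.39 × 0.57 → 0.2223 mm².
v_max = Q/A = 6.42/0.2223 = 28.88 mm/s → 29 mm/s.

29 mm/s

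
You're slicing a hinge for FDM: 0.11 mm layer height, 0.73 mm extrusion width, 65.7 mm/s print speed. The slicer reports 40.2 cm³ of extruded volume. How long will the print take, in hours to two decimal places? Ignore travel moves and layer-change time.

Extrusion cross-section = 0.11 × 0.73, so 0.0803 mm².
Total extruded path = 40200/0.0803 = 500622.7 mm.
Print-move time = 500622.7 / 65.7 = 7619.8 s.
In the requested units: 7619.8 s = 2.12 hours.

2.12 hours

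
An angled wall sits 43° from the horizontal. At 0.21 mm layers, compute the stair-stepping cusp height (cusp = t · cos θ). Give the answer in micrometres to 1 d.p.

153.6 μm

cos(43°) = 0.7314, so cusp = 0.21 × 0.7314 = 0.153594 mm → 153.6 μm.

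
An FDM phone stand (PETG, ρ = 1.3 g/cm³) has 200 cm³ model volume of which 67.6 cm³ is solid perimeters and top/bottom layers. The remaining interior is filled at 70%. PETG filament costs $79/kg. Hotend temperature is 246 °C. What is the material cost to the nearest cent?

$16.46

Volume inside the shell: 200 − 67.6 → 132.4 cm³.
Infill deposited: 0.70 × 132.4 → 92.68 cm³.
Total extruded = 67.6 + 92.68 = 160.28 cm³.
Mass: 160.28 × 1.3 → 208.364 g.
Cost = 208.364 g / 1000 × $79/kg = $16.46.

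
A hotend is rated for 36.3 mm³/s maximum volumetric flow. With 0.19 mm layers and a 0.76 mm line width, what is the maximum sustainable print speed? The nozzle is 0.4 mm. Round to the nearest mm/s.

251 mm/s

A = 0.19 × 0.76 = 0.1444 mm².
Max speed = 36.3 / 0.1444 = 251.39 ≈ 251 mm/s.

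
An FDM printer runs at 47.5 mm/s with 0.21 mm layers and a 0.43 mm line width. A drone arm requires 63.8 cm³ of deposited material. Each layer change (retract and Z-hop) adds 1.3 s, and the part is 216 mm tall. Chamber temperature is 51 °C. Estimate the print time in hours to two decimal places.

Line area = 0.21 × 0.43 = 0.0903 mm².
Total extruded path = 63800/0.0903 = 706533.8 mm.
Time extruding: 706533.8 / 47.5 → 14874.4 s.
Number of layers: 216 / 0.21 → 1029 (rounded up).
Layer-change overhead = 1029 × 1.3 = 1337.7 s.
Total = 14874.4 + 1337.7 = 16212.1 s = 4.50 hours.

4.50 hours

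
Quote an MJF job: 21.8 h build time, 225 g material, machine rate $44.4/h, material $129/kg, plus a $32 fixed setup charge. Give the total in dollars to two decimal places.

Machine cost: 44.4 × 21.8 → $967.92.
Feedstock cost = 129 × 225/1000, so $29.025.
Adding setup: 967.92 + 29.025 + 32 → 1028.945 ≈ $1028.95.

$1028.95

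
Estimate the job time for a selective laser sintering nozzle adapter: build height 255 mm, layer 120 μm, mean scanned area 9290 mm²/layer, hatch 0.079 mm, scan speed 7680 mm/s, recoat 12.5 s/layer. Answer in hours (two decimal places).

16.42 hours

Number of layers: 255 / 0.12 → 2125 (rounded up).
Per-layer scan distance = 9290 / 0.079, so 117594.9 mm.
Laser time per layer = 117594.9 / 7680 = 15.3118 s.
Per-layer time = 15.3118 + 12.5 = 27.8118 s.
Build time = 2125 × 27.8118 = 59100.075 s = 16.42 hours.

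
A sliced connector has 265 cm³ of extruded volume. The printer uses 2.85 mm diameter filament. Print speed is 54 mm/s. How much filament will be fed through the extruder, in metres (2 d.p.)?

Filament cross-section = π × (2.85/2)² = 6.3794 mm².
L = 265000 mm³ / 6.3794 mm² = 41539.96 mm, i.e. 41.54 m.

41.54 m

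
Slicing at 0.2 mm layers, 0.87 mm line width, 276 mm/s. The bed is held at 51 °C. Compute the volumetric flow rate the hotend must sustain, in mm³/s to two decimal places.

48.02

Bead cross-section = 0.2 × 0.87, so 0.174 mm².
Volumetric flow = 276 × 0.174 = 48.02 mm³/s.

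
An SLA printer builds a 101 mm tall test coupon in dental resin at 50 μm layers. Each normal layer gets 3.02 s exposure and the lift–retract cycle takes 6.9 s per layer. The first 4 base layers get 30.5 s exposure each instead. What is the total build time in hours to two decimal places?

Layer count = ceil(101 / 0.05) = 2020.
Bottom layers = 4 × (30.5 + 6.9) = 149.6 s.
Normal layers = 2016 × (3.02 + 6.9) = 19998.72 s.
Sum: 149.6 + 19998.72 = 20148.32 s → 5.60 hours.

5.60 hours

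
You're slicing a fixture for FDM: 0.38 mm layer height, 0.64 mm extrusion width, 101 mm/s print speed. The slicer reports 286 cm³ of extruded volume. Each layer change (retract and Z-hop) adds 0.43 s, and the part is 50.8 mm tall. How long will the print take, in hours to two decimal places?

3.25 hours

Bead cross-section: 0.38 × 0.64 → 0.2432 mm².
Path length: 286000 mm³ / 0.2432 mm² → 1175986.8 mm.
Time extruding = 1175986.8 / 101, so 11643.4 s.
Number of layers: 50.8 / 0.38 → 134 (rounded up).
Z-hop total = 134 × 0.43, so 57.62 s.
Total = 11643.4 + 57.62 = 11701.02 s = 3.25 hours.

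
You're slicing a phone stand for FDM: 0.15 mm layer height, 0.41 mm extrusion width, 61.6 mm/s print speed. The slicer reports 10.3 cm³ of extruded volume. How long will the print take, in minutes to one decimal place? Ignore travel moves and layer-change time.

45.3 minutes

Line area = 0.15 × 0.41, so 0.0615 mm².
Total extruded path = 10300/0.0615 = 167479.7 mm.
Extrusion time = 167479.7 / 61.6, so 2718.8 s.
Converting: 2718.8 s = 45.3 minutes.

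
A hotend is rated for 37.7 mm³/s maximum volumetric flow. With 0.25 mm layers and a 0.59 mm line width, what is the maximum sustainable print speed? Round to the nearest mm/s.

256 mm/s

A = 0.25 × 0.59 = 0.1475 mm².
Max speed = 37.7 / 0.1475 = 255.59 ≈ 256 mm/s.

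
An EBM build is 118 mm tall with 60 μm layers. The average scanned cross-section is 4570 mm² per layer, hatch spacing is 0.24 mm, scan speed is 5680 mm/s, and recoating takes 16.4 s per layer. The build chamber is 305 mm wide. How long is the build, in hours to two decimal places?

10.79 hours

Number of layers: 118 / 0.06 → 1967 (rounded up).
Per-layer scan distance: 4570 / 0.24 → 19041.7 mm.
Scan time per layer = 19041.7 / 5680 = 3.3524 s.
Layer cycle: 3.3524 + 16.4 → 19.7524 s.
Build time = 1967 × 19.7524 = 38852.9708 s = 10.79 hours.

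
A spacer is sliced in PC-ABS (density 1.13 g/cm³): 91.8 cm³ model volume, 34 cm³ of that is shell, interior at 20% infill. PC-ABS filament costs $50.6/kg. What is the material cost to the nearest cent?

Infill region = 91.8 − 34, so 57.8 cm³.
Deposited infill: 0.20 × 57.8 → 11.56 cm³.
Total extruded = 34 + 11.56, so 45.56 cm³.
Mass = 45.56 × 1.13, so 51.4828 g.
Cost = 51.4828 g / 1000 × $50.6/kg = $2.61.

$2.61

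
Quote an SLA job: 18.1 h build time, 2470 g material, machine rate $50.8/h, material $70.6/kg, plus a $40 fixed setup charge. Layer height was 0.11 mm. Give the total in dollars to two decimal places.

$1133.86

Machine-time cost = 50.8 × 18.1, so $919.48.
Feedstock cost = 70.6 × 2470/1000 = $174.382.
Total = 919.48 + 174.382 + 40 = 1133.862 ≈ $1133.86.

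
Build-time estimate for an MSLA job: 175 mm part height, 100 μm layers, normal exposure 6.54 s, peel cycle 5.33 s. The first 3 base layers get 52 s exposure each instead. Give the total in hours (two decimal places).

Number of layers: 175 / 0.1 → 1750 (rounded up).
Burn-in layers = 3 × (52 + 5.33) = 171.99 s.
Regular layers = 1747 × (6.54 + 5.33) = 20736.89 s.
Total = 171.99 + 20736.89 = 20908.88 s = 5.81 hours.

5.81 hours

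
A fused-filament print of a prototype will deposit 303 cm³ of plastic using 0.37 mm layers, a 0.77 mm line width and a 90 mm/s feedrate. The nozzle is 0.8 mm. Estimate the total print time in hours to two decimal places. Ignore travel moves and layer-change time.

Extrusion cross-section: 0.37 × 0.77 → 0.2849 mm².
Path length: 303000 mm³ / 0.2849 mm² → 1063531.1 mm.
Print-move time = 1063531.1 / 90, so 11817 s.
11817 s = 3.28 hours.

3.28 hours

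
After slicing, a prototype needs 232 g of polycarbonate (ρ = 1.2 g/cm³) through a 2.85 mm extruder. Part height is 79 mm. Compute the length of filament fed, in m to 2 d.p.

30.31 m

Volume = 232 g / 1.2 g·cm⁻³ = 193.3333 cm³ = 193333.3 mm³.
Filament cross-section = π × (2.85/2)² = 6.3794 mm².
L = V/A = 193333.3/6.3794 = 30305.88 mm → 30.31 m.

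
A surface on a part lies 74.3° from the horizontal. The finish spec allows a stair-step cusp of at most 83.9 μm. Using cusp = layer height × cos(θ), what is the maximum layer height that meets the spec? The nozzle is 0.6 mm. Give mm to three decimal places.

t = h_c / cos θ = 0.0839 / 0.2706 = 0.310 mm.

0.310 mm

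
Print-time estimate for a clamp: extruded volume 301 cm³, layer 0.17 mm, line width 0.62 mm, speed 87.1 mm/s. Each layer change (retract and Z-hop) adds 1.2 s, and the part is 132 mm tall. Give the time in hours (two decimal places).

Bead cross-section = 0.17 × 0.62, so 0.1054 mm².
Toolpath length = 301 cm³ / 0.1054 mm² = 301000 / 0.1054 = 2855787.5 mm.
Extrusion time = 2855787.5 / 87.1 = 32787.5 s.
Number of layers: 132 / 0.17 → 777 (rounded up).
Z-hop total = 777 × 1.2 = 932.4 s.
Altogether 32787.5 + 932.4 = 33719.9 s, i.e. 9.37 hours.

9.37 hours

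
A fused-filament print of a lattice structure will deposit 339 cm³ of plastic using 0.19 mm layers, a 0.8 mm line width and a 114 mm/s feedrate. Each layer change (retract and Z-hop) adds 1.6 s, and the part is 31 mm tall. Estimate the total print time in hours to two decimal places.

Extrusion cross-section = 0.19 × 0.8, so 0.152 mm².
Toolpath length = 339 cm³ / 0.152 mm² = 339000 / 0.152 = 2230263.2 mm.
Time extruding: 2230263.2 / 114 → 19563.7 s.
Layers = ⌈31/0.19⌉ = 164.
Z-hop total = 164 × 1.6 = 262.4 s.
Altogether 19563.7 + 262.4 = 19826.1 s, i.e. 5.51 hours.

5.51 hours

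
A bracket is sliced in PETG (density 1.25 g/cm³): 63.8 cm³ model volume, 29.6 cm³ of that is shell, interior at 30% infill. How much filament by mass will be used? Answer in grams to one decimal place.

49.8 g

Infill region = 63.8 − 29.6 = 34.2 cm³.
Deposited infill = 0.30 × 34.2, so 10.26 cm³.
Deposited volume: 29.6 + 10.26 → 39.86 cm³.
Mass = 39.86 × 1.25, so 49.825 g.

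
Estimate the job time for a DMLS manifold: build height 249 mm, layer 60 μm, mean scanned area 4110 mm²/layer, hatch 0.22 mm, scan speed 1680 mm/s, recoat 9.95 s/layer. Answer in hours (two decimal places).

Number of layers: 249 / 0.06 → 4150 (rounded up).
Scan path per layer = 4110 / 0.22, so 18681.8 mm.
Scan time per layer = 18681.8 / 1680, so 11.1201 s.
Per-layer time = 11.1201 + 9.95, so 21.0701 s.
Build time = 4150 × 21.0701 = 87440.915 s = 24.29 hours.

24.29 hours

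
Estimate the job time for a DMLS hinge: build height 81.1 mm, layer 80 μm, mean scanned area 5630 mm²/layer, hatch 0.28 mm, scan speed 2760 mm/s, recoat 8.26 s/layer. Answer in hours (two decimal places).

4.38 hours

Layers = ⌈81.1/0.08⌉ = 1014.
Hatch length per layer = 5630 / 0.28, so 20107.1 mm.
Per-layer scan time = 20107.1 / 2760 = 7.2852 s.
Per-layer time: 7.2852 + 8.26 → 15.5452 s.
Total: 1014 × 15.5452 s = 15762.8328 s → 4.38 hours.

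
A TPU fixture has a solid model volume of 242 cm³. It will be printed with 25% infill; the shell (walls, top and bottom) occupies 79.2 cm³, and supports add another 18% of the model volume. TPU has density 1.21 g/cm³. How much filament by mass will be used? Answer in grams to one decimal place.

197.8 g

Infill region = 242 − 79.2 = 162.8 cm³.
Infill volume = 0.25 × 162.8, so 40.7 cm³.
Support: 0.18 × 242 → 43.56 cm³.
Total extruded: 79.2 + 40.7 + 43.56 → 163.46 cm³.
Mass = 163.46 × 1.21 = 197.7866 g.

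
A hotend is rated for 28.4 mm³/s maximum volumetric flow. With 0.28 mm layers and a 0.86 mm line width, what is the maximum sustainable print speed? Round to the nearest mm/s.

118 mm/s

Bead cross-section = 0.28 × 0.86 = 0.2408 mm².
Max speed = 28.4 / 0.2408 = 117.94 ≈ 118 mm/s.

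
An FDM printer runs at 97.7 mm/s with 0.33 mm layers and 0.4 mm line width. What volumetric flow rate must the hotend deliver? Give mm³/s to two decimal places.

12.90

Bead cross-section: 0.33 × 0.4 → 0.132 mm².
Volumetric flow = 97.7 × 0.132 = 12.90 mm³/s.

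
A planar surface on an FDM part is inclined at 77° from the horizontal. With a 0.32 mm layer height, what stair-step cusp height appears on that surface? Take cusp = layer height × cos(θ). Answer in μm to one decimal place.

72.0 μm

Cusp = layer height × cos(77°) = 0.32 × 0.2250 = 0.072 mm = 72.0 μm.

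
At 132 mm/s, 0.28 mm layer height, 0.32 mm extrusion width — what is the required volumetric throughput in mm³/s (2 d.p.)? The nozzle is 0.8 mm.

Extrusion cross-section = 0.28 × 0.32 = 0.0896 mm².
Q = v·A = 132 × 0.0896 = 11.83 mm³/s.

11.83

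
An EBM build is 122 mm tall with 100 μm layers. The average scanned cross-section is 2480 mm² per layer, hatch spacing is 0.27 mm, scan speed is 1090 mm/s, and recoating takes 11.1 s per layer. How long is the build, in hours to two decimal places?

Layer count = ceil(122 / 0.1) = 1220.
Hatch length per layer = 2480 / 0.27, so 9185.2 mm.
Per-layer scan time = 9185.2 / 1090 = 8.4268 s.
Per-layer time: 8.4268 + 11.1 → 19.5268 s.
Build time = 1220 × 19.5268 = 23822.696 s = 6.62 hours.

6.62 hours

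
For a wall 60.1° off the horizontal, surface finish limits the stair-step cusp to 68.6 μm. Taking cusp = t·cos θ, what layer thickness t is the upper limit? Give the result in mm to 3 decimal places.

0.138 mm

cos(60.1°) = 0.4985; t_max = 0.0686/0.4985 = 0.138 mm.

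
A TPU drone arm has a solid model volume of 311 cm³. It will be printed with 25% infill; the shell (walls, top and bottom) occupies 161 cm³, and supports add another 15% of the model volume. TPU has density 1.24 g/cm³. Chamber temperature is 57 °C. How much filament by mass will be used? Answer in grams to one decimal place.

Interior volume: 311 − 161 → 150 cm³.
Infill volume = 0.25 × 150 = 37.5 cm³.
Support = 0.15 × 311, so 46.65 cm³.
Total printed volume: 161 + 37.5 + 46.65 → 245.15 cm³.
Mass = 245.15 × 1.24, so 303.986 g.

304.0 g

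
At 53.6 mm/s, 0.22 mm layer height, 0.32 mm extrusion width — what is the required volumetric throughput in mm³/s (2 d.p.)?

A = 0.22 × 0.32, so 0.0704 mm².
Q = v·A = 53.6 × 0.0704 = 3.77 mm³/s.

3.77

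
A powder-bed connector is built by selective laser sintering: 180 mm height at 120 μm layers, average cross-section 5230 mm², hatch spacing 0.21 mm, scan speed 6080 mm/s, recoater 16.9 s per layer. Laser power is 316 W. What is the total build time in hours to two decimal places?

8.75 hours

Number of layers: 180 / 0.12 → 1500 (rounded up).
Per-layer scan distance = 5230 / 0.21 = 24904.8 mm.
Scan time per layer = 24904.8 / 6080 = 4.0962 s.
Layer cycle = 4.0962 + 16.9, so 20.9962 s.
Total: 1500 × 20.9962 s = 31494.3 s → 8.75 hours.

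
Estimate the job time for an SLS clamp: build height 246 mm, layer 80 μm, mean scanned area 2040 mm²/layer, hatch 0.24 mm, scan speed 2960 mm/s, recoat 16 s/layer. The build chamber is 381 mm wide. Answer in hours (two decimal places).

16.12 hours

Number of layers: 246 / 0.08 → 3075 (rounded up).
Scan path per layer = 2040 / 0.24 = 8500 mm.
Per-layer scan time = 8500 / 2960 = 2.8716 s.
Layer cycle: 2.8716 + 16 → 18.8716 s.
Total: 3075 × 18.8716 s = 58030.17 s → 16.12 hours.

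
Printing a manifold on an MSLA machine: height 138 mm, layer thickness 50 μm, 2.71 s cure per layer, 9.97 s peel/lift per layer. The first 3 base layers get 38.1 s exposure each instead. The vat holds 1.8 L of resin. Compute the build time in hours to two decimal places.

Number of layers: 138 / 0.05 → 2760 (rounded up).
Burn-in layers = 3 × (38.1 + 9.97) = 144.21 s.
Normal layers = 2757 × (2.71 + 9.97), so 34958.76 s.
Total = 144.21 + 34958.76 = 35102.97 s = 9.75 hours.

9.75 hours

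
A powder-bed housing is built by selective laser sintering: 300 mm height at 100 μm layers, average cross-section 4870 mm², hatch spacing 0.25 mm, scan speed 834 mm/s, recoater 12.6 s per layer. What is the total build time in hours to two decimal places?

29.96 hours

Number of layers: 300 / 0.1 → 3000 (rounded up).
Per-layer scan distance = 4870 / 0.25, so 19480 mm.
Scan time per layer = 19480 / 834 = 23.3573 s.
Time per layer = 23.3573 + 12.6, so 35.9573 s.
Total: 3000 × 35.9573 s = 107871.9 s → 29.96 hours.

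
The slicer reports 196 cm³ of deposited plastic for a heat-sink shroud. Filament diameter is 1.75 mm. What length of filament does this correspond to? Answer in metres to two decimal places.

81.49 m

A = π r² = π × 0.875² = 2.4053 mm².
L = 196000 mm³ / 2.4053 mm² = 81486.72 mm, i.e. 81.49 m.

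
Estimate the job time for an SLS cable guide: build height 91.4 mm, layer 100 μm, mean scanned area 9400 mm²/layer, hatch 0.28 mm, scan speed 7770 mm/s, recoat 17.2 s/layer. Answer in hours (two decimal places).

5.46 hours

Layer count = ceil(91.4 / 0.1) = 914.
Hatch length per layer = 9400 / 0.28 = 33571.4 mm.
Scan time per layer: 33571.4 / 7770 → 4.3206 s.
Time per layer = 4.3206 + 17.2 = 21.5206 s.
Total: 914 × 21.5206 s = 19669.8284 s → 5.46 hours.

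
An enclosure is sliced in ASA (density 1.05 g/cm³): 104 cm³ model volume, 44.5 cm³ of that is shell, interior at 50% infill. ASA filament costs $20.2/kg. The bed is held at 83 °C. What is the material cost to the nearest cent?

$1.57

Interior volume = 104 − 44.5, so 59.5 cm³.
Infill volume = 0.50 × 59.5 = 29.75 cm³.
Deposited volume = 44.5 + 29.75 = 74.25 cm³.
Mass = 74.25 × 1.05, so 77.9625 g.
Cost = 77.9625 g / 1000 × $20.2/kg = $1.57.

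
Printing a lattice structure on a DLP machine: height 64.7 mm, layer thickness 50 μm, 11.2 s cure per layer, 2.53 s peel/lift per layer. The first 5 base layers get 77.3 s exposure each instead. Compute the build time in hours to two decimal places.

Number of layers: 64.7 / 0.05 → 1294 (rounded up).
Bottom layers = 5 × (77.3 + 2.53), so 399.15 s.
Normal layers = 1289 × (11.2 + 2.53) = 17697.97 s.
Total = 399.15 + 17697.97 = 18097.12 s = 5.03 hours.

5.03 hours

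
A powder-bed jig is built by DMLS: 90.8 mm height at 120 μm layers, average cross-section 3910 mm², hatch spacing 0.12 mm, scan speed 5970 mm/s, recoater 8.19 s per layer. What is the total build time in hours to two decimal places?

2.87 hours

Layer count = ceil(90.8 / 0.12) = 757.
Scan path per layer = 3910 / 0.12, so 32583.3 mm.
Scan time per layer = 32583.3 / 5970 = 5.4578 s.
Time per layer = 5.4578 + 8.19 = 13.6478 s.
757 layers × 13.6478 s/layer = 10331.3846 s, i.e. 2.87 hours.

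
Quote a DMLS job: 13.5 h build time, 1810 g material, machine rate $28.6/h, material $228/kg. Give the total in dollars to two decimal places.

Time charge = 28.6 × 13.5 = $386.10.
Material charge = 228 × 1810/1000 = $412.68.
Job cost: 386.10 + 412.68 = $798.78.

$798.78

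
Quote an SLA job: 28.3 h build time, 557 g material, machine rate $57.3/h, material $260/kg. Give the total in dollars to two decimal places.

Time charge: 57.3 × 28.3 → $1621.59.
Feedstock cost = 260 × 557/1000 = $144.82.
Job cost: 1621.59 + 144.82 = $1766.41.

$1766.41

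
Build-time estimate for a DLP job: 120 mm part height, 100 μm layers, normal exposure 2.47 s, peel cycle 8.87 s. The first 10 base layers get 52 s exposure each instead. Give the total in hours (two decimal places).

3.92 hours

Layers = ⌈120/0.1⌉ = 1200.
Burn-in layers = 10 × (52 + 8.87), so 608.7 s.
Regular layers = 1190 × (2.47 + 8.87), so 13494.6 s.
Total = 608.7 + 13494.6 = 14103.3 s = 3.92 hours.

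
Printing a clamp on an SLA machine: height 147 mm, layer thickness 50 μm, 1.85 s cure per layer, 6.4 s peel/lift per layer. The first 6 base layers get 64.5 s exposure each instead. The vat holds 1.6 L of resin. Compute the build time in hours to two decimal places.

Layer count = ceil(147 / 0.05) = 2940.
Base layers = 6 × (64.5 + 6.4), so 425.4 s.
Remaining layers: 2934 × (1.85 + 6.4) → 24205.5 s.
Sum: 425.4 + 24205.5 = 24630.9 s → 6.84 hours.

6.84 hours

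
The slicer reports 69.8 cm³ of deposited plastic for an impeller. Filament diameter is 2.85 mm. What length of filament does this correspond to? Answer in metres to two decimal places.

A = π r² = π × 1.425² = 6.3794 mm².
L = 69800 mm³ / 6.3794 mm² = 10941.47 mm, i.e. 10.94 m.

10.94 m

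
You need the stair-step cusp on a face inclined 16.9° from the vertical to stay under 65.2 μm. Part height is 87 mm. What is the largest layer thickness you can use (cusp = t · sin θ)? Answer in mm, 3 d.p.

0.224 mm

Layer height = cusp / sin(16.9°) = 0.0652 / 0.2907 = 0.224 mm.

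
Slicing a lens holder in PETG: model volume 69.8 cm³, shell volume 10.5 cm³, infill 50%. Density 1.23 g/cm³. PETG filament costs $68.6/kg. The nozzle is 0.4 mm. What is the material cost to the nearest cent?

$3.39

Infill region = 69.8 − 10.5 = 59.3 cm³.
Deposited infill: 0.50 × 59.3 → 29.65 cm³.
Deposited volume = 10.5 + 29.65 = 40.15 cm³.
Mass: 40.15 × 1.23 → 49.3845 g.
Cost = 49.3845 g / 1000 × $68.6/kg = $3.39.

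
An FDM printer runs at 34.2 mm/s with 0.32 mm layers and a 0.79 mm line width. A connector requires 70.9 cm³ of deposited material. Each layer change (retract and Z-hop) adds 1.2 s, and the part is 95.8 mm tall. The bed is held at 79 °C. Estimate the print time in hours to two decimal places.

Extrusion cross-section = 0.32 × 0.79, so 0.2528 mm².
Total extruded path = 70900/0.2528 = 280458.9 mm.
Print-move time = 280458.9 / 34.2, so 8200.6 s.
Number of layers: 95.8 / 0.32 → 300 (rounded up).
Layer-change overhead = 300 × 1.2 = 360 s.
Altogether 8200.6 + 360 = 8560.6 s, i.e. 2.38 hours.

2.38 hours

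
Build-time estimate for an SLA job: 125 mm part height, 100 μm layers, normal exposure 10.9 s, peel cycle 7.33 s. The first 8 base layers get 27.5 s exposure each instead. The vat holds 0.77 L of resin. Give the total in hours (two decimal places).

Number of layers: 125 / 0.1 → 1250 (rounded up).
Burn-in layers = 8 × (27.5 + 7.33), so 278.64 s.
Normal layers: 1242 × (10.9 + 7.33) → 22641.66 s.
Total = 278.64 + 22641.66 = 22920.3 s = 6.37 hours.

6.37 hours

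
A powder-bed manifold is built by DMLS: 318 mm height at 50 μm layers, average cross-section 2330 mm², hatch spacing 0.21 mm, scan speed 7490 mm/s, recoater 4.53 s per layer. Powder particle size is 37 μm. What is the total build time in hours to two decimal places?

Number of layers: 318 / 0.05 → 6360 (rounded up).
Scan path per layer: 2330 / 0.21 → 11095.2 mm.
Per-layer scan time = 11095.2 / 7490 = 1.4813 s.
Per-layer time = 1.4813 + 4.53, so 6.0113 s.
Total: 6360 × 6.0113 s = 38231.868 s → 10.62 hours.

10.62 hours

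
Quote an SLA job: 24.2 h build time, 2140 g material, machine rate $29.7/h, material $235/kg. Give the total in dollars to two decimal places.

Machine cost = 29.7 × 24.2 = $718.74.
Material cost = 235 × 2140/1000 = $502.90.
Total = 718.74 + 502.90 = $1221.64.

$1221.64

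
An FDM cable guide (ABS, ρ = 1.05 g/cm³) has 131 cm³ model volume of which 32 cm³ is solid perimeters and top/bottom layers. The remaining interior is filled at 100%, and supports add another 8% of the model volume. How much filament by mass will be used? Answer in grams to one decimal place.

Infill region = 131 − 32, so 99 cm³.
Deposited infill: 1.00 × 99 → 99 cm³.
Support: 0.08 × 131 → 10.48 cm³.
Total extruded = 32 + 99 + 10.48 = 141.48 cm³.
Mass: 141.48 × 1.05 → 148.554 g.

148.6 g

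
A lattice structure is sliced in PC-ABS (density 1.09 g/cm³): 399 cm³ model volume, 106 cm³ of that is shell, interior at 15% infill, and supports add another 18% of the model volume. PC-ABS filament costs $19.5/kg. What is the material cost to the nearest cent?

$4.71

Infill region: 399 − 106 → 293 cm³.
Deposited infill = 0.15 × 293 = 43.95 cm³.
Support = 0.18 × 399, so 71.82 cm³.
Total extruded = 106 + 43.95 + 71.82 = 221.77 cm³.
Mass: 221.77 × 1.09 → 241.7293 g.
At $19.5/kg: 241.7293/1000 × 19.5 = $4.71.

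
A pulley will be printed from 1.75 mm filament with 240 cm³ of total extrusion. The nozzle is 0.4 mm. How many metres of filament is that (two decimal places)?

Cross-section of 1.75 mm filament: π·(1.75/2)² = 2.4053 mm².
Length = 240 cm³ / 2.4053 mm² = 240000 / 2.4053 = 99779.65 mm = 99.78 m.

99.78 m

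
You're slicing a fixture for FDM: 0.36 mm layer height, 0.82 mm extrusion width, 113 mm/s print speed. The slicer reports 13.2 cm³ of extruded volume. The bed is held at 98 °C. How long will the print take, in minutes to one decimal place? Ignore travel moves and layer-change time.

6.6 minutes

Bead cross-section: 0.36 × 0.82 → 0.2952 mm².
Total extruded path = 13200/0.2952 = 44715.4 mm.
Extrusion time: 44715.4 / 113 → 395.7 s.
That's 395.7 s → 6.6 minutes.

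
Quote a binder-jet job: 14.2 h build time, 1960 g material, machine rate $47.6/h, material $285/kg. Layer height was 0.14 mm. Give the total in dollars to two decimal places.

Machine-time cost: 47.6 × 14.2 → $675.92.
Material charge: 285 × 1960/1000 → $558.60.
Job cost: 675.92 + 558.60 = $1234.52.

$1234.52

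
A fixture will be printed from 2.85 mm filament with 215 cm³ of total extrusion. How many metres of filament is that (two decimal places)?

33.70 m

A = π r² = π × 1.425² = 6.3794 mm².
L = 215000 mm³ / 6.3794 mm² = 33702.23 mm, i.e. 33.70 m.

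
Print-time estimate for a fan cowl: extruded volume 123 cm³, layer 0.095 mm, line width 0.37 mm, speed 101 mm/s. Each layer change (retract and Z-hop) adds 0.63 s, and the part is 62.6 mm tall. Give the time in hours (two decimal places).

Extrusion cross-section: 0.095 × 0.37 → 0.03515 mm².
Total extruded path = 123000/0.03515 = 3499288.8 mm.
Extrusion time: 3499288.8 / 101 → 34646.4 s.
Number of layers: 62.6 / 0.095 → 659 (rounded up).
Layer-change overhead: 659 × 0.63 → 415.17 s.
Total = 34646.4 + 415.17 = 35061.57 s = 9.74 hours.

9.74 hours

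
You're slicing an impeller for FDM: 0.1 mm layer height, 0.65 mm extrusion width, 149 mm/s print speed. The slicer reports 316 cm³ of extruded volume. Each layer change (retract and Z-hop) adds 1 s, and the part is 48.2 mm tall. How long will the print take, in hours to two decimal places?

Line area = 0.1 × 0.65, so 0.065 mm².
Toolpath length = 316 cm³ / 0.065 mm² = 316000 / 0.065 = 4861538.5 mm.
Print-move time = 4861538.5 / 149, so 32627.8 s.
Layer count = ceil(48.2 / 0.1) = 482.
Z-hop total: 482 × 1 → 482 s.
Total = 32627.8 + 482 = 33109.8 s = 9.20 hours.

9.20 hours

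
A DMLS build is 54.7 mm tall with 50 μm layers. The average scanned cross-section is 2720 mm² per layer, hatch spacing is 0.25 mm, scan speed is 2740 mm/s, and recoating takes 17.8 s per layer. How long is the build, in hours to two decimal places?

Layer count = ceil(54.7 / 0.05) = 1094.
Hatch length per layer: 2720 / 0.25 → 10880 mm.
Per-layer scan time = 10880 / 2740 = 3.9708 s.
Per-layer time: 3.9708 + 17.8 → 21.7708 s.
Build time = 1094 × 21.7708 = 23817.2552 s = 6.62 hours.

6.62 hours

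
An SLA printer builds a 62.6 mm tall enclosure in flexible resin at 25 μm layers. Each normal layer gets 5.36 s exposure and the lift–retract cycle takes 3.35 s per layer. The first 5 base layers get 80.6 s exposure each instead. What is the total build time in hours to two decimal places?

6.16 hours

Number of layers: 62.6 / 0.025 → 2504 (rounded up).
Bottom layers: 5 × (80.6 + 3.35) → 419.75 s.
Remaining layers: 2499 × (5.36 + 3.35) → 21766.29 s.
Total = 419.75 + 21766.29 = 22186.04 s = 6.16 hours.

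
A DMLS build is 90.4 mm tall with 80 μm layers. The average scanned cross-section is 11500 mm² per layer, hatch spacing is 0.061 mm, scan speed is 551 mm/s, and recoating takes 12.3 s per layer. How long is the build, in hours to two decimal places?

111.26 hours

Layer count = ceil(90.4 / 0.08) = 1130.
Hatch length per layer = 11500 / 0.061 = 188524.6 mm.
Scan time per layer = 188524.6 / 551 = 342.1499 s.
Per-layer time = 342.1499 + 12.3, so 354.4499 s.
1130 layers × 354.4499 s/layer = 400528.387 s, i.e. 111.26 hours.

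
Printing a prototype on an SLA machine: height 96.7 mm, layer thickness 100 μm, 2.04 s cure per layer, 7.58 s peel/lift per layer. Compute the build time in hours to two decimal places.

2.58 hours

Layer count = ceil(96.7 / 0.1) = 967.
Per-layer time: 2.04 + 7.58 → 9.62 s.
Total = 967 × 9.62 = 9302.54 s = 2.58 hours.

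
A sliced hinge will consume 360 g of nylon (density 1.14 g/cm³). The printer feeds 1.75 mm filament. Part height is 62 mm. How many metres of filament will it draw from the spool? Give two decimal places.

Extruded volume: 360/1.14 = 315.7895 cm³ (315789.5 mm³).
A = π r² = π × 0.875² = 2.4053 mm².
L = V/A = 315789.5/2.4053 = 131289.03 mm → 131.29 m.

131.29 m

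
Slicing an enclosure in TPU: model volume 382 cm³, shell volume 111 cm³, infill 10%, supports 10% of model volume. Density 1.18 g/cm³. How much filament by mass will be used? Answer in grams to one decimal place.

Volume inside the shell: 382 − 111 → 271 cm³.
Deposited infill = 0.10 × 271 = 27.1 cm³.
Support = 0.10 × 382 = 38.2 cm³.
Total extruded = 111 + 27.1 + 38.2 = 176.3 cm³.
Mass: 176.3 × 1.18 → 208.034 g.

208.0 g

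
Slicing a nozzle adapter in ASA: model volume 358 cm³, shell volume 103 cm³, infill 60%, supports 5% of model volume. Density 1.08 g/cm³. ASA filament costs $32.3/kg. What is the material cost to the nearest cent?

$9.55

Infill region = 358 − 103 = 255 cm³.
Deposited infill: 0.60 × 255 → 153 cm³.
Support: 0.05 × 358 → 17.9 cm³.
Deposited volume = 103 + 153 + 17.9, so 273.9 cm³.
Mass: 273.9 × 1.08 → 295.812 g.
At $32.3/kg: 295.812/1000 × 32.3 = $9.55.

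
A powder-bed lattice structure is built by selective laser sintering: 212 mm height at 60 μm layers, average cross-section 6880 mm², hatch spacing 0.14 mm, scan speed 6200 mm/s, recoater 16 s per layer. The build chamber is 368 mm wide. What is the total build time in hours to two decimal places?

23.49 hours

Number of layers: 212 / 0.06 → 3534 (rounded up).
Per-layer scan distance = 6880 / 0.14, so 49142.9 mm.
Scan time per layer: 49142.9 / 6200 → 7.9263 s.
Time per layer: 7.9263 + 16 → 23.9263 s.
Total: 3534 × 23.9263 s = 84555.5442 s → 23.49 hours.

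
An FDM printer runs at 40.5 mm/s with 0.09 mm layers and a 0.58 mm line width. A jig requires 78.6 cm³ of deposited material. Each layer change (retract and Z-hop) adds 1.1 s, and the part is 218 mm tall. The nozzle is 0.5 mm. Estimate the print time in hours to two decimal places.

11.07 hours

Extrusion cross-section = 0.09 × 0.58, so 0.0522 mm².
Toolpath length = 78.6 cm³ / 0.0522 mm² = 78600 / 0.0522 = 1505747.1 mm.
Extrusion time: 1505747.1 / 40.5 → 37178.9 s.
Layer count = ceil(218 / 0.09) = 2423.
Z-hop total = 2423 × 1.1 = 2665.3 s.
Total = 37178.9 + 2665.3 = 39844.2 s = 11.07 hours.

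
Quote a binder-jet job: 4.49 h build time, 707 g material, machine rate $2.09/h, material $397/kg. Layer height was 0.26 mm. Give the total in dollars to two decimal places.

$290.06

Machine-time cost = 2.09 × 4.49 = $9.3841.
Feedstock cost = 397 × 707/1000 = $280.679.
Job cost: 9.3841 + 280.679 = 290.0631 ≈ $290.06.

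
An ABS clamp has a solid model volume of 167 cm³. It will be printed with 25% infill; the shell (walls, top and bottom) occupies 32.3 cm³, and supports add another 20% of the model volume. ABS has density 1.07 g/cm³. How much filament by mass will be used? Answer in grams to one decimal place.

Volume inside the shell: 167 − 32.3 → 134.7 cm³.
Infill deposited: 0.25 × 134.7 → 33.675 cm³.
Support: 0.20 × 167 → 33.4 cm³.
Total printed volume = 32.3 + 33.675 + 33.4, so 99.375 cm³.
Mass = 99.375 × 1.07, so 106.33125 g.

106.3 g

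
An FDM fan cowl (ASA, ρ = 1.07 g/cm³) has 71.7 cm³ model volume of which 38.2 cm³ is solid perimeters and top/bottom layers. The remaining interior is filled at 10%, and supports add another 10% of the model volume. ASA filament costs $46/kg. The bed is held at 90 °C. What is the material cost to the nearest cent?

Infill region = 71.7 − 38.2 = 33.5 cm³.
Infill volume = 0.10 × 33.5, so 3.35 cm³.
Support = 0.10 × 71.7, so 7.17 cm³.
Total extruded = 38.2 + 3.35 + 7.17, so 48.72 cm³.
Mass: 48.72 × 1.07 → 52.1304 g.
At $46/kg: 52.1304/1000 × 46 = $2.40.

$2.40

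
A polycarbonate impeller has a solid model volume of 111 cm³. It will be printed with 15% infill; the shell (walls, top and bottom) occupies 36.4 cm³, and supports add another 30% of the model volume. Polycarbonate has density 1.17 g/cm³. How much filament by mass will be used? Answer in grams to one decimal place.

Infill region: 111 − 36.4 → 74.6 cm³.
Deposited infill: 0.15 × 74.6 → 11.19 cm³.
Support = 0.30 × 111, so 33.3 cm³.
Total printed volume: 36.4 + 11.19 + 33.3 → 80.89 cm³.
Mass: 80.89 × 1.17 → 94.6413 g.

94.6 g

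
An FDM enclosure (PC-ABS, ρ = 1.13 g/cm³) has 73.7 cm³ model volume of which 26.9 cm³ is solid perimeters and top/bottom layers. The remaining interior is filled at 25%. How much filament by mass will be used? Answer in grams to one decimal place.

Volume inside the shell: 73.7 − 26.9 → 46.8 cm³.
Infill volume = 0.25 × 46.8 = 11.7 cm³.
Deposited volume = 26.9 + 11.7 = 38.6 cm³.
Mass = 38.6 × 1.13 = 43.618 g.

43.6 g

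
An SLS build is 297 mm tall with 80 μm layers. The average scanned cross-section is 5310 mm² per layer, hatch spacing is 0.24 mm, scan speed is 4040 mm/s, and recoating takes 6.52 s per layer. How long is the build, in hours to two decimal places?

Layers = ⌈297/0.08⌉ = 3713.
Scan path per layer = 5310 / 0.24, so 22125 mm.
Per-layer scan time = 22125 / 4040 = 5.4765 s.
Layer cycle = 5.4765 + 6.52 = 11.9965 s.
3713 layers × 11.9965 s/layer = 44543.0045 s, i.e. 12.37 hours.

12.37 hours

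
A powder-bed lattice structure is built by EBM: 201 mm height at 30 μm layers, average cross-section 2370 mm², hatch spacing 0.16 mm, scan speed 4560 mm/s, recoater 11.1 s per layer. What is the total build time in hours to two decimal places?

26.70 hours

Number of layers: 201 / 0.03 → 6700 (rounded up).
Scan path per layer = 2370 / 0.16 = 14812.5 mm.
Scan time per layer: 14812.5 / 4560 → 3.2484 s.
Layer cycle: 3.2484 + 11.1 → 14.3484 s.
Total: 6700 × 14.3484 s = 96134.28 s → 26.70 hours.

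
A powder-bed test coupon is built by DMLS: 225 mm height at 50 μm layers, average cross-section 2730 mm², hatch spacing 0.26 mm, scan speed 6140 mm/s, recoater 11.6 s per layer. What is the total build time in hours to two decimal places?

16.64 hours

Layer count = ceil(225 / 0.05) = 4500.
Hatch length per layer: 2730 / 0.26 → 10500 mm.
Per-layer scan time = 10500 / 6140 = 1.7101 s.
Layer cycle = 1.7101 + 11.6 = 13.3101 s.
Build time = 4500 × 13.3101 = 59895.45 s = 16.64 hours.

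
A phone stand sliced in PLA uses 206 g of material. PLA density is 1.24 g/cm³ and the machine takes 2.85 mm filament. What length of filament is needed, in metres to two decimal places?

Extruded volume: 206/1.24 = 166.129 cm³ (166129 mm³).
A = π r² = π × 1.425² = 6.3794 mm².
L = V/A = 166129/6.3794 = 26041.48 mm → 26.04 m.

26.04 m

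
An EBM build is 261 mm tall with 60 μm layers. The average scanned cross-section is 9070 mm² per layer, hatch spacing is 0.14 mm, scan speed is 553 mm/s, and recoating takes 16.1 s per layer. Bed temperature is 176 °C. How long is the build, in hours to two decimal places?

Number of layers: 261 / 0.06 → 4350 (rounded up).
Hatch length per layer: 9070 / 0.14 → 64785.7 mm.
Scan time per layer = 64785.7 / 553, so 117.1532 s.
Per-layer time = 117.1532 + 16.1 = 133.2532 s.
4350 layers × 133.2532 s/layer = 579651.42 s, i.e. 161.01 hours.

161.01 hours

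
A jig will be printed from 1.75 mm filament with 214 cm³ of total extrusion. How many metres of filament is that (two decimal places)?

88.97 m

Cross-section of 1.75 mm filament: π·(1.75/2)² = 2.4053 mm².
L = 214000 mm³ / 2.4053 mm² = 88970.19 mm, i.e. 88.97 m.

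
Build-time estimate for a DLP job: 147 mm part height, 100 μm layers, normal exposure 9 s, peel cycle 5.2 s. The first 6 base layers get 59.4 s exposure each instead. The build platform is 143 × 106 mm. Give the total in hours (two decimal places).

5.88 hours

Layer count = ceil(147 / 0.1) = 1470.
Burn-in layers = 6 × (59.4 + 5.2), so 387.6 s.
Normal layers = 1464 × (9 + 5.2), so 20788.8 s.
Total = 387.6 + 20788.8 = 21176.4 s = 5.88 hours.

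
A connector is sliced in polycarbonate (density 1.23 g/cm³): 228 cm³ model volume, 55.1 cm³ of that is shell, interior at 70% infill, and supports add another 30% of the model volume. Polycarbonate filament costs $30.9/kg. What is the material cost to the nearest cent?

Volume inside the shell: 228 − 55.1 → 172.9 cm³.
Infill deposited: 0.70 × 172.9 → 121.03 cm³.
Support = 0.30 × 228, so 68.4 cm³.
Total printed volume = 55.1 + 121.03 + 68.4 = 244.53 cm³.
Mass = 244.53 × 1.23 = 300.7719 g.
Cost = 300.7719 g / 1000 × $30.9/kg = $9.29.

$9.29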